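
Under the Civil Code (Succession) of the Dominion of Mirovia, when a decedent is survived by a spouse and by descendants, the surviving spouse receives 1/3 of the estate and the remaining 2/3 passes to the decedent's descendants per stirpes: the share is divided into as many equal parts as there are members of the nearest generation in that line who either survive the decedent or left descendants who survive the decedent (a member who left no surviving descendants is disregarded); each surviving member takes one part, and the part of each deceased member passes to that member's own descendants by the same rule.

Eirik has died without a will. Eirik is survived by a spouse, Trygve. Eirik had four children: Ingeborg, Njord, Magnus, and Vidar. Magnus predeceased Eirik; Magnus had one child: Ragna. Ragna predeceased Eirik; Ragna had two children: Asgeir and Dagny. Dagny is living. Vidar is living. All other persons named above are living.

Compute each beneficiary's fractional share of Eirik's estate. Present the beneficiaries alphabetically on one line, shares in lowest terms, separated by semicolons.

Asgeir 1/12; Dagny 1/12; Ingeborg 1/6; Njord 1/6; Trygve 1/3; Vidar 1/6

Trygve, as surviving spouse, takes 1/3.
The remaining 2/3 passes to Eirik's descendants per stirpes.
The 2/3 is divided into 4 equal shares of 1/6 among Ingeborg, Njord, Magnus, Vidar.
Ingeborg is living and takes 1/6.
Njord is living and takes 1/6.
Magnus predeceased; the 1/6 allotted to Magnus's branch passes to Magnus's issue by representation.
Ragna's line is the sole branch at this level, so the full 1/6 passes to Ragna's issue by representation.
The 1/6 is divided into 2 equal shares of 1/12 among Asgeir, Dagny.
Asgeir is living and takes 1/12.
Dagny is living and takes 1/12.
Vidar is living and takes 1/6.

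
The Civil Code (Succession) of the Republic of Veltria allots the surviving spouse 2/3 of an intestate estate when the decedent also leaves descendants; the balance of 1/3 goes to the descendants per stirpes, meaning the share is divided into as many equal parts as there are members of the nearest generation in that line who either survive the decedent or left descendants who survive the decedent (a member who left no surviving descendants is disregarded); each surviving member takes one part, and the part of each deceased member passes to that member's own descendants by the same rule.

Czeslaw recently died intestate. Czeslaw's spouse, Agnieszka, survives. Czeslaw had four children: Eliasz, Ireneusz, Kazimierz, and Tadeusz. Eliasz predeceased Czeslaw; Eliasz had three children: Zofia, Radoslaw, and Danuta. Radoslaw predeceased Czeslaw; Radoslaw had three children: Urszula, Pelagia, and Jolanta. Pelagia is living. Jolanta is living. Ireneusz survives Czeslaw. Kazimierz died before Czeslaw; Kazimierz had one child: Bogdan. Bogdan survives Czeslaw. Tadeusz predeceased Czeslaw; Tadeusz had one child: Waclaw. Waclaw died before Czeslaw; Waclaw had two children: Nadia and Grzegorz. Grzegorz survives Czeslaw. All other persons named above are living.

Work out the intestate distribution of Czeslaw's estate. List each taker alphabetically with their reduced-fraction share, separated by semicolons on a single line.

Agnieszka 2/3; Bogdan 1/12; Danuta 1/36; Grzegorz 1/24; Ireneusz 1/12; Jolanta 1/108; Nadia 1/24; Pelagia 1/108; Urszula 1/108; Zofia 1/36

Agnieszka, as surviving spouse, takes 2/3.
The remaining 1/3 passes to Czeslaw's descendants per stirpes.
The 1/3 is divided into 4 equal shares of 1/12 among Eliasz, Ireneusz, Kazimierz, Tadeusz.
Eliasz predeceased; the 1/12 allotted to Eliasz's branch passes to Eliasz's issue by representation.
The 1/12 is divided into 3 equal shares of 1/36 among Zofia, Radoslaw, Danuta.
Zofia is living and takes 1/36.
Radoslaw predeceased; the 1/36 allotted to Radoslaw's branch passes to Radoslaw's issue by representation.
The 1/36 is divided into 3 equal shares of 1/108 among Urszula, Pelagia, Jolanta.
Urszula is living and takes 1/108.
Pelagia is living and takes 1/108.
Jolanta is living and takes 1/108.
Danuta is living and takes 1/36.
Ireneusz is living and takes 1/12.
Kazimierz predeceased; the 1/12 allotted to Kazimierz's branch passes to Kazimierz's issue by representation.
Bogdan is the sole taker at this level and receives the full 1/12.
Tadeusz predeceased; the 1/12 allotted to Tadeusz's branch passes to Tadeusz's issue by representation.
Waclaw's line is the sole branch at this level, so the full 1/12 passes to Waclaw's issue by representation.
The 1/12 is divided into 2 equal shares of 1/24 among Nadia, Grzegorz.
Nadia is living and takes 1/24.
Grzegorz is living and takes 1/24.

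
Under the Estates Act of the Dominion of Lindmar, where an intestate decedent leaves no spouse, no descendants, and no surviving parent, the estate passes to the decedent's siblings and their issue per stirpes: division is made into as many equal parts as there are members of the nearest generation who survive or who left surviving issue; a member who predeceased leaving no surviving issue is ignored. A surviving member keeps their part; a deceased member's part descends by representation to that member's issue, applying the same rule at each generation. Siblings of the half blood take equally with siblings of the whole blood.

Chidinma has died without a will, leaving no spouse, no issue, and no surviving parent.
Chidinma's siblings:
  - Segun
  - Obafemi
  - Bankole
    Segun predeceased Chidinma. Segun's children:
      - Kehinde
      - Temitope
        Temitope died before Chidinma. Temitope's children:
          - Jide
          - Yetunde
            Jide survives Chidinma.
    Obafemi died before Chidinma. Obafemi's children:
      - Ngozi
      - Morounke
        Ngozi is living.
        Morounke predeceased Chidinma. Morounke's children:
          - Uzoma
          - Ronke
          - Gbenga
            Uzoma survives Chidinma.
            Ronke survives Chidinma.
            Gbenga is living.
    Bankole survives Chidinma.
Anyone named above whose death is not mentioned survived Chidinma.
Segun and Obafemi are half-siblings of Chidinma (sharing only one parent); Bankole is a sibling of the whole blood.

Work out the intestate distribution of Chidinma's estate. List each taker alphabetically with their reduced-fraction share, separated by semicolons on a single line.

No spouse, descendants, or parent survives, so the estate passes to Chidinma's siblings per stirpes.
Half-blood and whole-blood siblings take equally under the stated rule.
The estate is divided into 3 equal shares of 1/3 among Segun, Obafemi, Bankole.
Segun predeceased; the 1/3 allotted to Segun's branch passes to Segun's issue by representation.
The 1/3 is divided into 2 equal shares of 1/6 among Kehinde, Temitope.
Kehinde is living and takes 1/6.
Temitope predeceased; the 1/6 allotted to Temitope's branch passes to Temitope's issue by representation.
The 1/6 is divided into 2 equal shares of 1/12 among Jide, Yetunde.
Jide is living and takes 1/12.
Yetunde is living and takes 1/12.
Obafemi predeceased; the 1/3 allotted to Obafemi's branch passes to Obafemi's issue by representation.
The 1/3 is divided into 2 equal shares of 1/6 among Ngozi, Morounke.
Ngozi is living and takes 1/6.
Morounke predeceased; the 1/6 allotted to Morounke's branch passes to Morounke's issue by representation.
The 1/6 is divided into 3 equal shares of 1/18 among Uzoma, Ronke, Gbenga.
Uzoma is living and takes 1/18.
Ronke is living and takes 1/18.
Gbenga is living and takes 1/18.
Bankole is living and takes 1/3.

Bankole 1/3; Gbenga 1/18; Jide 1/12; Kehinde 1/6; Ngozi 1/6; Ronke 1/18; Uzoma 1/18; Yetunde 1/12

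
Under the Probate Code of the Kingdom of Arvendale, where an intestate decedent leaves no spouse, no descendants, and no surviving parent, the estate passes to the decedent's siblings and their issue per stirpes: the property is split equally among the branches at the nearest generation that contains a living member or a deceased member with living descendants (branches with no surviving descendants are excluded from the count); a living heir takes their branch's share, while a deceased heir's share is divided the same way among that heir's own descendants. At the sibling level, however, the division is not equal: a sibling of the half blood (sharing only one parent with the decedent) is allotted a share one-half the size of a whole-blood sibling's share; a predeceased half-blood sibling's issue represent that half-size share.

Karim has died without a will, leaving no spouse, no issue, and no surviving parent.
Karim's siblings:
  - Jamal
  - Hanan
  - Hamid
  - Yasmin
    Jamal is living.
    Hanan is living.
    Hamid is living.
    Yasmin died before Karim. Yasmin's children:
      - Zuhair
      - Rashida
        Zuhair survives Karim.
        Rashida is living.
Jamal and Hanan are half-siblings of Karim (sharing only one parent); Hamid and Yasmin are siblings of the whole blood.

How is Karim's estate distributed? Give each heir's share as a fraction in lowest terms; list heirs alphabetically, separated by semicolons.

No spouse, descendants, or parent survives, so the estate passes to Karim's siblings per stirpes.
Half-blood siblings count for one-half the weight of whole-blood siblings at the initial division.
Dividing 1 in proportion to weights (total weight 3): Jamal (weight 1/2) → 1/6; Hanan (weight 1/2) → 1/6; Hamid (weight 1) → 1/3; Yasmin (weight 1) → 1/3.
Jamal is living and takes 1/6.
Hanan is living and takes 1/6.
Hamid is living and takes 1/3.
Yasmin predeceased; the 1/3 allotted to Yasmin's branch passes to Yasmin's issue by representation.
The 1/3 is divided into 2 equal shares of 1/6 among Zuhair, Rashida.
Zuhair is living and takes 1/6.
Rashida is living and takes 1/6.

Hamid 1/3; Hanan 1/6; Jamal 1/6; Rashida 1/6; Zuhair 1/6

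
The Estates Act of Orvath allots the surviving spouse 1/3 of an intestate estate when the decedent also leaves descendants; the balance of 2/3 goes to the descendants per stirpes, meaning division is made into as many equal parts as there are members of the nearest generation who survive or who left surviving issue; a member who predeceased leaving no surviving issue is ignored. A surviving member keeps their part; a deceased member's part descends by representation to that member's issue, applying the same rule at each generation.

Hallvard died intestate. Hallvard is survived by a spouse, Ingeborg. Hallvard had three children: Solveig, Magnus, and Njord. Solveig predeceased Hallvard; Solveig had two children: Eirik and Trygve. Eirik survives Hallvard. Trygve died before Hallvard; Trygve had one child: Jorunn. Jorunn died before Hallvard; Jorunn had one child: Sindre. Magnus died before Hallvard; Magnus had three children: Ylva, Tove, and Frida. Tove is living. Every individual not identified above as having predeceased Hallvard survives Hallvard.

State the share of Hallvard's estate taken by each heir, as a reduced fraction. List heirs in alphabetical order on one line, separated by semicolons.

Eirik 1/9; Frida 2/27; Ingeborg 1/3; Njord 2/9; Sindre 1/9; Tove 2/27; Ylva 2/27

Ingeborg, as surviving spouse, takes 1/3.
The remaining 2/3 passes to Hallvard's descendants per stirpes.
The 2/3 is divided into 3 equal shares of 2/9 among Solveig, Magnus, Njord.
Solveig predeceased; the 2/9 allotted to Solveig's branch passes to Solveig's issue by representation.
The 2/9 is divided into 2 equal shares of 1/9 among Eirik, Trygve.
Eirik is living and takes 1/9.
Trygve predeceased; the 1/9 allotted to Trygve's branch passes to Trygve's issue by representation.
Jorunn's line is the sole branch at this level, so the full 1/9 passes to Jorunn's issue by representation.
Sindre is the sole taker at this level and receives the full 1/9.
Magnus predeceased; the 2/9 allotted to Magnus's branch passes to Magnus's issue by representation.
The 2/9 is divided into 3 equal shares of 2/27 among Ylva, Tove, Frida.
Ylva is living and takes 2/27.
Tove is living and takes 2/27.
Frida is living and takes 2/27.
Njord is living and takes 2/9.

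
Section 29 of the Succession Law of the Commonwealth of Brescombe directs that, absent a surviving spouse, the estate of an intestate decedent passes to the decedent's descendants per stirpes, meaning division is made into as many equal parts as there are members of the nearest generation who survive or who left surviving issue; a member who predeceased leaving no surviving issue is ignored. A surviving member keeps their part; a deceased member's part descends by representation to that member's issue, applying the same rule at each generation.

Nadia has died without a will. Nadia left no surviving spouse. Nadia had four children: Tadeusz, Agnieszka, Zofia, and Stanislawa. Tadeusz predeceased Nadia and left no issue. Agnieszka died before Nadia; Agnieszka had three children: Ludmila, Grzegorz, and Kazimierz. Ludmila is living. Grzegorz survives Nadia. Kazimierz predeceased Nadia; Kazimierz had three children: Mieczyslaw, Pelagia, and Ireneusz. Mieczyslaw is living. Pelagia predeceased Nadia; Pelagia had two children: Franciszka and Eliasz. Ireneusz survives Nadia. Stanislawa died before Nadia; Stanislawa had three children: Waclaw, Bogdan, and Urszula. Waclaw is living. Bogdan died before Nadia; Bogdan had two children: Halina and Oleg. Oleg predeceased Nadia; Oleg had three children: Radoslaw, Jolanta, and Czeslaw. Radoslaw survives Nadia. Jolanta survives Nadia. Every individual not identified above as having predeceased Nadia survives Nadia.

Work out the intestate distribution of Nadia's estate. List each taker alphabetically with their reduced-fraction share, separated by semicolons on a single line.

Czeslaw 1/54; Eliasz 1/54; Franciszka 1/54; Grzegorz 1/9; Halina 1/18; Ireneusz 1/27; Jolanta 1/54; Ludmila 1/9; Mieczyslaw 1/27; Radoslaw 1/54; Urszula 1/9; Waclaw 1/9; Zofia 1/3

There is no surviving spouse, so the entire estate passes to Nadia's descendants per stirpes.
Tadeusz left no surviving issue, so that branch lapses and is disregarded.
The estate is divided into 3 equal shares of 1/3 among Agnieszka, Zofia, Stanislawa.
Agnieszka predeceased; the 1/3 allotted to Agnieszka's branch passes to Agnieszka's issue by representation.
The 1/3 is divided into 3 equal shares of 1/9 among Ludmila, Grzegorz, Kazimierz.
Ludmila is living and takes 1/9.
Grzegorz is living and takes 1/9.
Kazimierz predeceased; the 1/9 allotted to Kazimierz's branch passes to Kazimierz's issue by representation.
The 1/9 is divided into 3 equal shares of 1/27 among Mieczyslaw, Pelagia, Ireneusz.
Mieczyslaw is living and takes 1/27.
Pelagia predeceased; the 1/27 allotted to Pelagia's branch passes to Pelagia's issue by representation.
The 1/27 is divided into 2 equal shares of 1/54 among Franciszka, Eliasz.
Franciszka is living and takes 1/54.
Eliasz is living and takes 1/54.
Ireneusz is living and takes 1/27.
Zofia is living and takes 1/3.
Stanislawa predeceased; the 1/3 allotted to Stanislawa's branch passes to Stanislawa's issue by representation.
The 1/3 is divided into 3 equal shares of 1/9 among Waclaw, Bogdan, Urszula.
Waclaw is living and takes 1/9.
Bogdan predeceased; the 1/9 allotted to Bogdan's branch passes to Bogdan's issue by representation.
The 1/9 is divided into 2 equal shares of 1/18 among Halina, Oleg.
Halina is living and takes 1/18.
Oleg predeceased; the 1/18 allotted to Oleg's branch passes to Oleg's issue by representation.
The 1/18 is divided into 3 equal shares of 1/54 among Radoslaw, Jolanta, Czeslaw.
Radoslaw is living and takes 1/54.
Jolanta is living and takes 1/54.
Czeslaw is living and takes 1/54.
Urszula is living and takes 1/9.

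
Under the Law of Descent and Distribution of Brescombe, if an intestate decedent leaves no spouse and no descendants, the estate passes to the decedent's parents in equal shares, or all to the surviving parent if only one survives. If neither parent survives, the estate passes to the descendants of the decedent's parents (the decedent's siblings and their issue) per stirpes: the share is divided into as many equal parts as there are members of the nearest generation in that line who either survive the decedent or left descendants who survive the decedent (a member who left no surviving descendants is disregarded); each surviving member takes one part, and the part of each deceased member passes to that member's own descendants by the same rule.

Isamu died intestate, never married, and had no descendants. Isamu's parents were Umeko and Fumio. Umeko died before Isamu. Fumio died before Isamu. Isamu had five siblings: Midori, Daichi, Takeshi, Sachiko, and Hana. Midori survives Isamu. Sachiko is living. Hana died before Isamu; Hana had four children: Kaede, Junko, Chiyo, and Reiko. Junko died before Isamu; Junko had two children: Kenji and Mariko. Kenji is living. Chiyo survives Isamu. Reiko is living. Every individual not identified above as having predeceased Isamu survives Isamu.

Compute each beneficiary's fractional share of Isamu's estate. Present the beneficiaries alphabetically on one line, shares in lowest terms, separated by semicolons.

Chiyo 1/20; Daichi 1/5; Kaede 1/20; Kenji 1/40; Mariko 1/40; Midori 1/5; Reiko 1/20; Sachiko 1/5; Takeshi 1/5

Neither parent survives and there are no descendants, so the estate passes to Isamu's siblings and their issue per stirpes.
The estate is divided into 5 equal shares of 1/5 among Midori, Daichi, Takeshi, Sachiko, Hana.
Midori is living and takes 1/5.
Daichi is living and takes 1/5.
Takeshi is living and takes 1/5.
Sachiko is living and takes 1/5.
Hana predeceased; the 1/5 allotted to Hana's branch passes to Hana's issue by representation.
The 1/5 is divided into 4 equal shares of 1/20 among Kaede, Junko, Chiyo, Reiko.
Kaede is living and takes 1/20.
Junko predeceased; the 1/20 allotted to Junko's branch passes to Junko's issue by representation.
The 1/20 is divided into 2 equal shares of 1/40 among Kenji, Mariko.
Kenji is living and takes 1/40.
Mariko is living and takes 1/40.
Chiyo is living and takes 1/20.
Reiko is living and takes 1/20.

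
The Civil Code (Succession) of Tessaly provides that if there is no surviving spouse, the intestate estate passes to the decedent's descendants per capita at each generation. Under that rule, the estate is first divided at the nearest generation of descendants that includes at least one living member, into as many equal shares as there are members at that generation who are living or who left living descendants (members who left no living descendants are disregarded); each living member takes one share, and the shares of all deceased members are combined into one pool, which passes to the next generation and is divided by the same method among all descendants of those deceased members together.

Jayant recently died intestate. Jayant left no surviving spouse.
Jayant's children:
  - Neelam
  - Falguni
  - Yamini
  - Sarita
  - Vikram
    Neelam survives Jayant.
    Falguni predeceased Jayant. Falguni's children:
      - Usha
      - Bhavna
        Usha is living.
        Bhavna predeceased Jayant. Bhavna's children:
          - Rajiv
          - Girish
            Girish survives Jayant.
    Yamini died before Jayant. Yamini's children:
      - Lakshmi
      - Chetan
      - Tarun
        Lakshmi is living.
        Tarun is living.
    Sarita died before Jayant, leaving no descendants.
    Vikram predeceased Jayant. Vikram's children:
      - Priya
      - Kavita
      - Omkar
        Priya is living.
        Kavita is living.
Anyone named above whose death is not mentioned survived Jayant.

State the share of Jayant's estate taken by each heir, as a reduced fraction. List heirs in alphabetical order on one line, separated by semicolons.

There is no surviving spouse, so the entire estate passes to Jayant's descendants per capita at each generation.
At generation 1 (Neelam, Falguni, Yamini, Vikram) there are 4 shares of (1)/4 = 1/4 each.
Living: Neelam — each takes 1/4.
Deceased: Falguni, Yamini, and Vikram. Their combined 3/4 is pooled and carried to generation 2.
At generation 2 (Usha, Bhavna, Lakshmi, Chetan, Tarun, Priya, Kavita, Omkar) there are 8 shares of (3/4)/8 = 3/32 each.
Living: Usha, Lakshmi, Chetan, Tarun, Priya, Kavita, and Omkar — each takes 3/32.
Deceased: Bhavna. That 3/32 share is carried to generation 3.
At generation 3 (Rajiv, Girish) there are 2 shares of (3/32)/2 = 3/64 each.
Living: Rajiv and Girish — each takes 3/64.

Chetan 3/32; Girish 3/64; Kavita 3/32; Lakshmi 3/32; Neelam 1/4; Omkar 3/32; Priya 3/32; Rajiv 3/64; Tarun 3/32; Usha 3/32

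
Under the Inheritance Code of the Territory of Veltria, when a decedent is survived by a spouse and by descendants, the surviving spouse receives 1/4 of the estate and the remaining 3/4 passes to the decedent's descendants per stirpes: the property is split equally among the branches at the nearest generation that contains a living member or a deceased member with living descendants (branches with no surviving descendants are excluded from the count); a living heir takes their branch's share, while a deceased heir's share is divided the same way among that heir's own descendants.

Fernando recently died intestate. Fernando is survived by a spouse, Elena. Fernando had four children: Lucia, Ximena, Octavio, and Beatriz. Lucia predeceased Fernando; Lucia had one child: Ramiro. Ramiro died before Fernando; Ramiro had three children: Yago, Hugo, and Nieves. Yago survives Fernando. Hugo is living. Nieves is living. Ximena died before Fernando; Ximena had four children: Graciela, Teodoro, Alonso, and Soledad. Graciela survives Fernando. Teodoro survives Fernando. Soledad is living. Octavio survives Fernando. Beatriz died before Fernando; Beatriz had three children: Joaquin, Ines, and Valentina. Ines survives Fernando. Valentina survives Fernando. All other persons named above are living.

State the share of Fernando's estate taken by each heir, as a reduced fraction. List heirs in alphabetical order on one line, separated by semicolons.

Alonso 3/64; Elena 1/4; Graciela 3/64; Hugo 1/16; Ines 1/16; Joaquin 1/16; Nieves 1/16; Octavio 3/16; Soledad 3/64; Teodoro 3/64; Valentina 1/16; Yago 1/16

Elena, as surviving spouse, takes 1/4.
The remaining 3/4 passes to Fernando's descendants per stirpes.
The 3/4 is divided into 4 equal shares of 3/16 among Lucia, Ximena, Octavio, Beatriz.
Lucia predeceased; the 3/16 allotted to Lucia's branch passes to Lucia's issue by representation.
Ramiro's line is the sole branch at this level, so the full 3/16 passes to Ramiro's issue by representation.
The 3/16 is divided into 3 equal shares of 1/16 among Yago, Hugo, Nieves.
Yago is living and takes 1/16.
Hugo is living and takes 1/16.
Nieves is living and takes 1/16.
Ximena predeceased; the 3/16 allotted to Ximena's branch passes to Ximena's issue by representation.
The 3/16 is divided into 4 equal shares of 3/64 among Graciela, Teodoro, Alonso, Soledad.
Graciela is living and takes 3/64.
Teodoro is living and takes 3/64.
Alonso is living and takes 3/64.
Soledad is living and takes 3/64.
Octavio is living and takes 3/16.
Beatriz predeceased; the 3/16 allotted to Beatriz's branch passes to Beatriz's issue by representation.
The 3/16 is divided into 3 equal shares of 1/16 among Joaquin, Ines, Valentina.
Joaquin is living and takes 1/16.
Ines is living and takes 1/16.
Valentina is living and takes 1/16.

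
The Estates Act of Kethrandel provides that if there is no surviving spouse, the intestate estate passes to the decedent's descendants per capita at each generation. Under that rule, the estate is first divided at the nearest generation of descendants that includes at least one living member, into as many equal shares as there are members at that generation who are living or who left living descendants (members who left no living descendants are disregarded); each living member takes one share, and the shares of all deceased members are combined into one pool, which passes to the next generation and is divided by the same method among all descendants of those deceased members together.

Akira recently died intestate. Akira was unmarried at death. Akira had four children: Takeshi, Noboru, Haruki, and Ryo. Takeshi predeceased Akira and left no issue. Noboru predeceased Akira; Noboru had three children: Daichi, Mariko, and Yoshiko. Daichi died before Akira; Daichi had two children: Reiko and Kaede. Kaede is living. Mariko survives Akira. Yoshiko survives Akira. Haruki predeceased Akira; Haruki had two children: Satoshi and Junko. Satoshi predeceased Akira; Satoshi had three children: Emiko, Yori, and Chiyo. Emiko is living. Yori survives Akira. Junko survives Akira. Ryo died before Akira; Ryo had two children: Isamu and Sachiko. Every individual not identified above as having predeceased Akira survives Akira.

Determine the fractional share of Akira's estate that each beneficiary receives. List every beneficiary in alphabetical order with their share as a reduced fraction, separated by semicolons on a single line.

There is no surviving spouse, so the entire estate passes to Akira's descendants per capita at each generation.
No one at generation 1 (Noboru, Haruki, Ryo) is living; moving to the next generation.
At generation 2 (Daichi, Mariko, Yoshiko, Satoshi, Junko, Isamu, Sachiko) there are 7 shares of (1)/7 = 1/7 each.
Living: Mariko, Yoshiko, Junko, Isamu, and Sachiko — each takes 1/7.
Deceased: Daichi and Satoshi. Their combined 2/7 is pooled and carried to generation 3.
At generation 3 (Reiko, Kaede, Emiko, Yori, Chiyo) there are 5 shares of (2/7)/5 = 2/35 each.
Living: Reiko, Kaede, Emiko, Yori, and Chiyo — each takes 2/35.

Chiyo 2/35; Emiko 2/35; Isamu 1/7; Junko 1/7; Kaede 2/35; Mariko 1/7; Reiko 2/35; Sachiko 1/7; Yori 2/35; Yoshiko 1/7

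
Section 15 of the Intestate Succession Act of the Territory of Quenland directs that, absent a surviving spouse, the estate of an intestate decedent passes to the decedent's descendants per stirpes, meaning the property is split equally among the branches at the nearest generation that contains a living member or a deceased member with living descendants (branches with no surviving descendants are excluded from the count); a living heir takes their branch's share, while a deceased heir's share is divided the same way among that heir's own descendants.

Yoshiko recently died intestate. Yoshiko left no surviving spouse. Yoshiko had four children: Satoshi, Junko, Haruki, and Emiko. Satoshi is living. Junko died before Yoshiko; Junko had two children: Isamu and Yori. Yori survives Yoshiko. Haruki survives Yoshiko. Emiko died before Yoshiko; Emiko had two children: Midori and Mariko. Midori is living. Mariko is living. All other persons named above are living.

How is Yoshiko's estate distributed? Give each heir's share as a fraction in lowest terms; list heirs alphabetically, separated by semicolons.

There is no surviving spouse, so the entire estate passes to Yoshiko's descendants per stirpes.
The estate is divided into 4 equal shares of 1/4 among Satoshi, Junko, Haruki, Emiko.
Satoshi is living and takes 1/4.
Junko predeceased; the 1/4 allotted to Junko's branch passes to Junko's issue by representation.
The 1/4 is divided into 2 equal shares of 1/8 among Isamu, Yori.
Isamu is living and takes 1/8.
Yori is living and takes 1/8.
Haruki is living and takes 1/4.
Emiko predeceased; the 1/4 allotted to Emiko's branch passes to Emiko's issue by representation.
The 1/4 is divided into 2 equal shares of 1/8 among Midori, Mariko.
Midori is living and takes 1/8.
Mariko is living and takes 1/8.

Haruki 1/4; Isamu 1/8; Mariko 1/8; Midori 1/8; Satoshi 1/4; Yori 1/8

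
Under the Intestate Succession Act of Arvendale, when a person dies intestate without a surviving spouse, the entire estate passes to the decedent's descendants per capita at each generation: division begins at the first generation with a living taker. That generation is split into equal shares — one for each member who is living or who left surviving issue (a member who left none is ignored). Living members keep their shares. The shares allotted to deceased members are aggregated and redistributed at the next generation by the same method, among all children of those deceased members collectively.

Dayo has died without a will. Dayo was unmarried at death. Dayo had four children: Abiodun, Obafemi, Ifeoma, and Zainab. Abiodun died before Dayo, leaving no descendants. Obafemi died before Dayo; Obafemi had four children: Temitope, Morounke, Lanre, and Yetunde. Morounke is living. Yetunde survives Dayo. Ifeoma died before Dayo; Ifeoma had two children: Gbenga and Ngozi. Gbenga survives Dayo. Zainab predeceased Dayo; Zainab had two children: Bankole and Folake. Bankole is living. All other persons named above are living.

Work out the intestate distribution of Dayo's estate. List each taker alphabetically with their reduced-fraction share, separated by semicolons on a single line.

Bankole 1/8; Folake 1/8; Gbenga 1/8; Lanre 1/8; Morounke 1/8; Ngozi 1/8; Temitope 1/8; Yetunde 1/8

There is no surviving spouse, so the entire estate passes to Dayo's descendants per capita at each generation.
No one at generation 1 (Obafemi, Ifeoma, Zainab) is living; moving to the next generation.
At generation 2 (Temitope, Morounke, Lanre, Yetunde, Gbenga, Ngozi, Bankole, Folake) there are 8 shares of (1)/8 = 1/8 each.
Living: Temitope, Morounke, Lanre, Yetunde, Gbenga, Ngozi, Bankole, and Folake — each takes 1/8.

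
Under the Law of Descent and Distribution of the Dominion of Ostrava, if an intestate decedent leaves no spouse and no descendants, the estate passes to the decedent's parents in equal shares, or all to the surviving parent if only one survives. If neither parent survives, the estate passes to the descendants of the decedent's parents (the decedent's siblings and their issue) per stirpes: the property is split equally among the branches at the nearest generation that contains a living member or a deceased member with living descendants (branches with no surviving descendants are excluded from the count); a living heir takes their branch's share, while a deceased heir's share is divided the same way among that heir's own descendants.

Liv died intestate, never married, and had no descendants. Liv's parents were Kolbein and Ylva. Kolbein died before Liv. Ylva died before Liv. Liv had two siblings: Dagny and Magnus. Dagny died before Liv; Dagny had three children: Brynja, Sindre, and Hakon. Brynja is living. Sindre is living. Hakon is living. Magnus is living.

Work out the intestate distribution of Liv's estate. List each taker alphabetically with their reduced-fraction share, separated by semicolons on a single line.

Brynja 1/6; Hakon 1/6; Magnus 1/2; Sindre 1/6

Neither parent survives and there are no descendants, so the estate passes to Liv's siblings and their issue per stirpes.
The estate is divided into 2 equal shares of 1/2 among Dagny, Magnus.
Dagny predeceased; the 1/2 allotted to Dagny's branch passes to Dagny's issue by representation.
The 1/2 is divided into 3 equal shares of 1/6 among Brynja, Sindre, Hakon.
Brynja is living and takes 1/6.
Sindre is living and takes 1/6.
Hakon is living and takes 1/6.
Magnus is living and takes 1/2.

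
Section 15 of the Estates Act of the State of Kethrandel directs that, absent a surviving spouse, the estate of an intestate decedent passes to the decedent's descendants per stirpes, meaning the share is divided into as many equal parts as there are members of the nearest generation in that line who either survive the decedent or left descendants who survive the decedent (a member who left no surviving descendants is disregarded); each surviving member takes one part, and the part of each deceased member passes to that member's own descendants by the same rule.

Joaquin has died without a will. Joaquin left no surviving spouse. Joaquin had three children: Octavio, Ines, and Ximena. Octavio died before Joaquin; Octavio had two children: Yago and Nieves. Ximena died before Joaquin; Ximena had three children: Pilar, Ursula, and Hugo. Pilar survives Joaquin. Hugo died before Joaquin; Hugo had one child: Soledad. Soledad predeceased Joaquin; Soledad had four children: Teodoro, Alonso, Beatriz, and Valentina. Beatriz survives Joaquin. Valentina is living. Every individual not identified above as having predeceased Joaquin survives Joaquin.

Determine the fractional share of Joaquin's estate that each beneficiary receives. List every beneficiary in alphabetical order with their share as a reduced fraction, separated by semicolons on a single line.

Alonso 1/36; Beatriz 1/36; Ines 1/3; Nieves 1/6; Pilar 1/9; Teodoro 1/36; Ursula 1/9; Valentina 1/36; Yago 1/6

There is no surviving spouse, so the entire estate passes to Joaquin's descendants per stirpes.
The estate is divided into 3 equal shares of 1/3 among Octavio, Ines, Ximena.
Octavio predeceased; the 1/3 allotted to Octavio's branch passes to Octavio's issue by representation.
The 1/3 is divided into 2 equal shares of 1/6 among Yago, Nieves.
Yago is living and takes 1/6.
Nieves is living and takes 1/6.
Ines is living and takes 1/3.
Ximena predeceased; the 1/3 allotted to Ximena's branch passes to Ximena's issue by representation.
The 1/3 is divided into 3 equal shares of 1/9 among Pilar, Ursula, Hugo.
Pilar is living and takes 1/9.
Ursula is living and takes 1/9.
Hugo predeceased; the 1/9 allotted to Hugo's branch passes to Hugo's issue by representation.
Soledad's line is the sole branch at this level, so the full 1/9 passes to Soledad's issue by representation.
The 1/9 is divided into 4 equal shares of 1/36 among Teodoro, Alonso, Beatriz, Valentina.
Teodoro is living and takes 1/36.
Alonso is living and takes 1/36.
Beatriz is living and takes 1/36.
Valentina is living and takes 1/36.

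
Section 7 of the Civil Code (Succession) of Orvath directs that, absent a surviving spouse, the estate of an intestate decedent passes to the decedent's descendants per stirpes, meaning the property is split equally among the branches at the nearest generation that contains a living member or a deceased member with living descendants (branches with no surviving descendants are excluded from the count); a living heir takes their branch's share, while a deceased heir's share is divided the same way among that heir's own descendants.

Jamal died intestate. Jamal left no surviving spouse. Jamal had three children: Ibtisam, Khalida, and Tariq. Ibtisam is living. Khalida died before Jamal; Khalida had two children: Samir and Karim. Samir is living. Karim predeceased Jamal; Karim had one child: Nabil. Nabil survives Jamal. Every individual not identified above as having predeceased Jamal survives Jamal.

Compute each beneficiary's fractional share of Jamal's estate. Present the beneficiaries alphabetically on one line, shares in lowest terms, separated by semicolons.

There is no surviving spouse, so the entire estate passes to Jamal's descendants per stirpes.
The estate is divided into 3 equal shares of 1/3 among Ibtisam, Khalida, Tariq.
Ibtisam is living and takes 1/3.
Khalida predeceased; the 1/3 allotted to Khalida's branch passes to Khalida's issue by representation.
The 1/3 is divided into 2 equal shares of 1/6 among Samir, Karim.
Samir is living and takes 1/6.
Karim predeceased; the 1/6 allotted to Karim's branch passes to Karim's issue by representation.
Nabil is the sole taker at this level and receives the full 1/6.
Tariq is living and takes 1/3.

Ibtisam 1/3; Nabil 1/6; Samir 1/6; Tariq 1/3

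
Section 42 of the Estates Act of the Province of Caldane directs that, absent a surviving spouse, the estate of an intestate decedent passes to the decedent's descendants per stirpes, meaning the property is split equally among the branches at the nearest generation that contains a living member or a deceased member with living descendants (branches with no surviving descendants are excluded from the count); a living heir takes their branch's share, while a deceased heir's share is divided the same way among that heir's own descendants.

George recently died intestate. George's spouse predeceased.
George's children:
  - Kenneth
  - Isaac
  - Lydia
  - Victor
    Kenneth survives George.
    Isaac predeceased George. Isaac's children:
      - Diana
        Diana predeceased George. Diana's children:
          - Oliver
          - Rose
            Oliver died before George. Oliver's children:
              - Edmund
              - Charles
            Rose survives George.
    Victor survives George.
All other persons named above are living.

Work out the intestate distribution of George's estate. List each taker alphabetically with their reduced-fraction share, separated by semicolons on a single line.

There is no surviving spouse, so the entire estate passes to George's descendants per stirpes.
The estate is divided into 4 equal shares of 1/4 among Kenneth, Isaac, Lydia, Victor.
Kenneth is living and takes 1/4.
Isaac predeceased; the 1/4 allotted to Isaac's branch passes to Isaac's issue by representation.
Diana's line is the sole branch at this level, so the full 1/4 passes to Diana's issue by representation.
The 1/4 is divided into 2 equal shares of 1/8 among Oliver, Rose.
Oliver predeceased; the 1/8 allotted to Oliver's branch passes to Oliver's issue by representation.
The 1/8 is divided into 2 equal shares of 1/16 among Edmund, Charles.
Edmund is living and takes 1/16.
Charles is living and takes 1/16.
Rose is living and takes 1/8.
Lydia is living and takes 1/4.
Victor is living and takes 1/4.

Charles 1/16; Edmund 1/16; Kenneth 1/4; Lydia 1/4; Rose 1/8; Victor 1/4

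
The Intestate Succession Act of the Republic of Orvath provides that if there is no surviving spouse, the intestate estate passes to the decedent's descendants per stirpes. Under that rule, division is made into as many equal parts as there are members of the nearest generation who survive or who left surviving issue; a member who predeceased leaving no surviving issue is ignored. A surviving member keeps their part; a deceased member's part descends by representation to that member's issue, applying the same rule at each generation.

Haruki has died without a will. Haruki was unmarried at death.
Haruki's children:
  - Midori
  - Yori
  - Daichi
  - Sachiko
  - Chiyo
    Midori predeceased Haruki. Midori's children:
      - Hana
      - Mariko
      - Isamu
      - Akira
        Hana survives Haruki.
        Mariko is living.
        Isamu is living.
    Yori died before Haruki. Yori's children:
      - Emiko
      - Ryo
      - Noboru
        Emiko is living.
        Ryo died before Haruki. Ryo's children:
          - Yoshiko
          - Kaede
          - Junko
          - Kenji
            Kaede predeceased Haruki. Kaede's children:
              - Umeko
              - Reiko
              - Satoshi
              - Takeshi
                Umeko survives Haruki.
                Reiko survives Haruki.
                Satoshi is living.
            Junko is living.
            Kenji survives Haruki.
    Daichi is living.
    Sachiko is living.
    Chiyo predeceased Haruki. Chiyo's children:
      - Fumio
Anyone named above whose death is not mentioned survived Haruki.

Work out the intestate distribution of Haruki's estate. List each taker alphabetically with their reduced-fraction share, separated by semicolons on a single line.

Akira 1/20; Daichi 1/5; Emiko 1/15; Fumio 1/5; Hana 1/20; Isamu 1/20; Junko 1/60; Kenji 1/60; Mariko 1/20; Noboru 1/15; Reiko 1/240; Sachiko 1/5; Satoshi 1/240; Takeshi 1/240; Umeko 1/240; Yoshiko 1/60

There is no surviving spouse, so the entire estate passes to Haruki's descendants per stirpes.
The estate is divided into 5 equal shares of 1/5 among Midori, Yori, Daichi, Sachiko, Chiyo.
Midori predeceased; the 1/5 allotted to Midori's branch passes to Midori's issue by representation.
The 1/5 is divided into 4 equal shares of 1/20 among Hana, Mariko, Isamu, Akira.
Hana is living and takes 1/20.
Mariko is living and takes 1/20.
Isamu is living and takes 1/20.
Akira is living and takes 1/20.
Yori predeceased; the 1/5 allotted to Yori's branch passes to Yori's issue by representation.
The 1/5 is divided into 3 equal shares of 1/15 among Emiko, Ryo, Noboru.
Emiko is living and takes 1/15.
Ryo predeceased; the 1/15 allotted to Ryo's branch passes to Ryo's issue by representation.
The 1/15 is divided into 4 equal shares of 1/60 among Yoshiko, Kaede, Junko, Kenji.
Yoshiko is living and takes 1/60.
Kaede predeceased; the 1/60 allotted to Kaede's branch passes to Kaede's issue by representation.
The 1/60 is divided into 4 equal shares of 1/240 among Umeko, Reiko, Satoshi, Takeshi.
Umeko is living and takes 1/240.
Reiko is living and takes 1/240.
Satoshi is living and takes 1/240.
Takeshi is living and takes 1/240.
Junko is living and takes 1/60.
Kenji is living and takes 1/60.
Noboru is living and takes 1/15.
Daichi is living and takes 1/5.
Sachiko is living and takes 1/5.
Chiyo predeceased; the 1/5 allotted to Chiyo's branch passes to Chiyo's issue by representation.
Fumio is the sole taker at this level and receives the full 1/5.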